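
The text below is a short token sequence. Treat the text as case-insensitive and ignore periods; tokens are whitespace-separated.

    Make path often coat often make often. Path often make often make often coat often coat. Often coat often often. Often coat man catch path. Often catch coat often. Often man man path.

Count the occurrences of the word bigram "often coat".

5

Scanning the 32 overlapping bigram windows for "often coat":
  position 3–4: often coat
  position 13–14: often coat
  position 15–16: often coat
  position 17–18: often coat
  position 21–22: often coat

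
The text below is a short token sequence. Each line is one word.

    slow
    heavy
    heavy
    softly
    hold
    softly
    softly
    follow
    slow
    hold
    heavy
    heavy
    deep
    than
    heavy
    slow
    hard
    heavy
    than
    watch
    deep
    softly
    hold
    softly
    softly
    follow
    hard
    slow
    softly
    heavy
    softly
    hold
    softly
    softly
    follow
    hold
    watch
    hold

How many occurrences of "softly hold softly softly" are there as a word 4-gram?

3

Scanning the 35 overlapping 4-gram windows for "softly hold softly softly":
  position 4–7: softly hold softly softly
  position 22–25: softly hold softly softly
  position 31–34: softly hold softly softly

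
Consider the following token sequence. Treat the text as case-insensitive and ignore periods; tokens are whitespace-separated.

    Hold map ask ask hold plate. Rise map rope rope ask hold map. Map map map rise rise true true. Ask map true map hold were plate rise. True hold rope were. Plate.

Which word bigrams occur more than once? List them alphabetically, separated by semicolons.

ask hold; hold map; map map; plate rise; rise true; were plate

Bigram counts meeting the condition (more than once):
  ask hold: 2
  hold map: 2
  map map: 3
  plate rise: 2
  rise true: 2
  were plate: 2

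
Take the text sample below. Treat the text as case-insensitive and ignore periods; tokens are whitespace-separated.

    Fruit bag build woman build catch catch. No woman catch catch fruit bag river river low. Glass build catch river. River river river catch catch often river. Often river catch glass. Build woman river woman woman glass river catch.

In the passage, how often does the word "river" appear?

Scanning the 39 tokens for "river":
  position 14: river
  position 15: river
  position 20: river
  position 21: river
  position 22: river
  position 23: river
  position 27: river
  position 29: river
  position 34: river
  position 38: river

10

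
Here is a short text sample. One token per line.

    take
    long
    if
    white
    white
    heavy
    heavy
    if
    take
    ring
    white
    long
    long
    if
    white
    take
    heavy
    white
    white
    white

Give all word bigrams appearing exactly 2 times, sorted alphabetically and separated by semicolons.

Bigram counts meeting the condition (exactly 2 times):
  if white: 2
  long if: 2

if white; long if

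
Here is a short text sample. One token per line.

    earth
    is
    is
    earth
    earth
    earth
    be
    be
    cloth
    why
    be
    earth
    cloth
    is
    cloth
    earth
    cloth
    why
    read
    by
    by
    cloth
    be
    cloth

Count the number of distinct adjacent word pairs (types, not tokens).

19

24 tokens → 23 bigram windows in total.
Repeated bigrams (each contributes count−1 duplicates):
  be cloth: 2
  cloth why: 2
  earth cloth: 2
  earth earth: 2
4 duplicate windows → 23 − 4 = 19 distinct.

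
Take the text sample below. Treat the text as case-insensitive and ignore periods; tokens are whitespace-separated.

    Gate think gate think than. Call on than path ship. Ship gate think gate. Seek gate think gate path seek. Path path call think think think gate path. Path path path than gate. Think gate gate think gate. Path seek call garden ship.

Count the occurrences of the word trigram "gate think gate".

5

Scanning the 41 overlapping trigram windows for "gate think gate":
  position 1–3: gate think gate
  position 12–14: gate think gate
  position 16–18: gate think gate
  position 33–35: gate think gate
  position 36–38: gate think gate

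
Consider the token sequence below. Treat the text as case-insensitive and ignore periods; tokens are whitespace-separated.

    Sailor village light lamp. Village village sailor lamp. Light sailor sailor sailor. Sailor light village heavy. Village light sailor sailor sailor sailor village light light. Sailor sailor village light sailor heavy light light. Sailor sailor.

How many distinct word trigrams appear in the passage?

22

35 tokens → 33 trigram windows in total.
Repeated trigrams (each contributes count−1 duplicates):
  light sailor sailor: 4
  sailor sailor sailor: 4
  sailor village light: 3
  light light sailor: 2
  sailor sailor village: 2
  village light sailor: 2
11 duplicate windows → 33 − 11 = 22 distinct.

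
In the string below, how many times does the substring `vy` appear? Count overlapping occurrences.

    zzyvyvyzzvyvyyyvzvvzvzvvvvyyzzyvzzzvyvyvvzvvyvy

Sliding a length-2 window over the 47 characters (46 positions):
  position 4–5: vy
  position 6–7: vy
  position 10–11: vy
  position 12–13: vy
  position 26–27: vy
  position 36–37: vy
  position 38–39: vy
  position 44–45: vy
  position 46–47: vy

9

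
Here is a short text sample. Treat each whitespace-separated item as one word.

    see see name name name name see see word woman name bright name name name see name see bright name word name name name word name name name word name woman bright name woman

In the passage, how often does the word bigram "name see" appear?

3

Scanning the 33 overlapping bigram windows for "name see":
  position 6–7: name see
  position 15–16: name see
  position 17–18: name see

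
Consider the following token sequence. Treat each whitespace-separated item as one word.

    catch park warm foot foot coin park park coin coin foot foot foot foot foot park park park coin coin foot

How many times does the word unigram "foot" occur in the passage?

Scanning the 21 tokens for "foot":
  position 4: foot
  position 5: foot
  position 11: foot
  position 12: foot
  position 13: foot
  position 14: foot
  position 15: foot
  position 21: foot

8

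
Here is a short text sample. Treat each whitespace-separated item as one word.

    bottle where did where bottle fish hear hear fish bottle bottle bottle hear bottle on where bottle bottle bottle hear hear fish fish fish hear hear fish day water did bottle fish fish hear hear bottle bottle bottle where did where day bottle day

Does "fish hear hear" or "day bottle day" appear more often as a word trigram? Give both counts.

"fish hear hear": 3 occurrences
"day bottle day": 1 occurrence

"fish hear hear" (3 vs 1)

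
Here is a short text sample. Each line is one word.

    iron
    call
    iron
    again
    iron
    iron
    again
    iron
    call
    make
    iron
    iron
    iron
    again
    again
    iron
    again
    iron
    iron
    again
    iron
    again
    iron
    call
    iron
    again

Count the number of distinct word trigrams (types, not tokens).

13

26 tokens → 24 trigram windows in total.
Repeated trigrams (each contributes count−1 duplicates):
  iron again iron: 5
  iron iron again: 3
  again iron again: 2
  again iron call: 2
  again iron iron: 2
  call iron again: 2
  iron call iron: 2
11 duplicate windows → 24 − 11 = 13 distinct.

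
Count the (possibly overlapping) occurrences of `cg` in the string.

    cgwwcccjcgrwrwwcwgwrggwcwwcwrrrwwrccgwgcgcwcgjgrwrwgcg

6

Sliding a length-2 window over the 54 characters (53 positions):
  position 1–2: cg
  position 9–10: cg
  position 36–37: cg
  position 40–41: cg
  position 44–45: cg
  position 53–54: cg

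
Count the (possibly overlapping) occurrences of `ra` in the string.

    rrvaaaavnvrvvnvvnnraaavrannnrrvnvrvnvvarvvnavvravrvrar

4

Sliding a length-2 window over the 54 characters (53 positions):
  position 19–20: ra
  position 24–25: ra
  position 47–48: ra
  position 52–53: ra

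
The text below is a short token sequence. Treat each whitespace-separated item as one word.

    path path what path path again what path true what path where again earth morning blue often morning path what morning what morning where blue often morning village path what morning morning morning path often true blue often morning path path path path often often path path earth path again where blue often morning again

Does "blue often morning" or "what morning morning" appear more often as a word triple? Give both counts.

"blue often morning" (4 vs 1)

"blue often morning": 4 occurrences
"what morning morning": 1 occurrence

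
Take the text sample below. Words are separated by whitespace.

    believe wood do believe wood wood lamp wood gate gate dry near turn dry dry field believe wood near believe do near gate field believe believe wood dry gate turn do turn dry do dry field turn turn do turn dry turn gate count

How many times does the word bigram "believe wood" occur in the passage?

4

Scanning the 43 overlapping bigram windows for "believe wood":
  position 1–2: believe wood
  position 4–5: believe wood
  position 17–18: believe wood
  position 26–27: believe wood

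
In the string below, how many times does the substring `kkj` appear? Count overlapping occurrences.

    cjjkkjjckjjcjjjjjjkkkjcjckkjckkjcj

4

Sliding a length-3 window over the 34 characters (32 positions):
  position 4–6: kkj
  position 20–22: kkj
  position 26–28: kkj
  position 30–32: kkj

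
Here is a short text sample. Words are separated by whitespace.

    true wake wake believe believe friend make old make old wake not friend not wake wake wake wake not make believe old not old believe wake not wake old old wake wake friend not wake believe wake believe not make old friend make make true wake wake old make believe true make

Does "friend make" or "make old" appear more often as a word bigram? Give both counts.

"make old" (3 vs 2)

"friend make": 2 occurrences
"make old": 3 occurrences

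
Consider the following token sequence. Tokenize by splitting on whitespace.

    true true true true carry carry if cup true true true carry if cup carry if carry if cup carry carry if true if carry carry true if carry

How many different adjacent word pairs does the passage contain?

29 tokens → 28 bigram windows in total.
Repeated bigrams (each contributes count−1 duplicates):
  carry if: 5
  true true: 5
  carry carry: 3
  if carry: 3
  if cup: 3
  cup carry: 2
  true carry: 2
  true if: 2
17 duplicate windows → 28 − 17 = 11 distinct.

11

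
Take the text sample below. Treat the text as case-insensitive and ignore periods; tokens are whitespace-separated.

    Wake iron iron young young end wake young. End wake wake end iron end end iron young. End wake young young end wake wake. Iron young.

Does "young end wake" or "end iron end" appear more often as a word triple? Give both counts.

"young end wake" (4 vs 1)

"young end wake": 4 occurrences
"end iron end": 1 occurrence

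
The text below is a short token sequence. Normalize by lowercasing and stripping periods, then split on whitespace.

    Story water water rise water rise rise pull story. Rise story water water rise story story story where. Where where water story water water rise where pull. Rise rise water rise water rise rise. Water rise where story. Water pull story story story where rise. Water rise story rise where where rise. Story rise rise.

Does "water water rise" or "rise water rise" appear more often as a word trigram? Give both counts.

"water water rise": 3 occurrences
"rise water rise": 5 occurrences

"rise water rise" (5 vs 3)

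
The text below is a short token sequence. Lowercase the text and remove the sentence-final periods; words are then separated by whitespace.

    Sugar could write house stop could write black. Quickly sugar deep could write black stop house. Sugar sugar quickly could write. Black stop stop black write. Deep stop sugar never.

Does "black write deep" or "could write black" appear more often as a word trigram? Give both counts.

"black write deep": 1 occurrence
"could write black": 3 occurrences

"could write black" (3 vs 1)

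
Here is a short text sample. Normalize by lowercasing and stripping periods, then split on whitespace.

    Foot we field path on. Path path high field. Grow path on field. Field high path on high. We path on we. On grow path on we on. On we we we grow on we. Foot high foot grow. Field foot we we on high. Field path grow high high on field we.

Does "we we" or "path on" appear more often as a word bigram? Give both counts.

"path on" (5 vs 3)

"we we": 3 occurrences
"path on": 5 occurrences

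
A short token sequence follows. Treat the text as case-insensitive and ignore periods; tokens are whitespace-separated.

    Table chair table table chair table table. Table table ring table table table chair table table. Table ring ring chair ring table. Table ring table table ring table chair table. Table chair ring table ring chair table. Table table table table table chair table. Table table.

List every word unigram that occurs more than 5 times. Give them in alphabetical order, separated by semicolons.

Unigram counts meeting the condition (more than 5 times):
  chair: 8
  ring: 8
  table: 30

chair; ring; table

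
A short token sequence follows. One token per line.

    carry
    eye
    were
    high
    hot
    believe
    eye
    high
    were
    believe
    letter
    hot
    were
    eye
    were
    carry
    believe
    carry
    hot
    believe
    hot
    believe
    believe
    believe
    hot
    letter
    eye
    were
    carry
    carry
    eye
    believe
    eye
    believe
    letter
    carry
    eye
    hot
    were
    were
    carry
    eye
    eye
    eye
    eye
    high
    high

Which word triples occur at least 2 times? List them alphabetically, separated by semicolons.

Trigram counts meeting the condition (at least 2 times):
  eye eye eye: 2
  eye were carry: 2

eye eye eye; eye were carry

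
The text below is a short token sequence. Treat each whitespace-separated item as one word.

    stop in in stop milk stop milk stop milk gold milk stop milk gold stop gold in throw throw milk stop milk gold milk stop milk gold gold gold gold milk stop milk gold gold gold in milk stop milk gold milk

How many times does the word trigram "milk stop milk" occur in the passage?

7

Scanning the 40 overlapping trigram windows for "milk stop milk":
  position 5–7: milk stop milk
  position 7–9: milk stop milk
  position 11–13: milk stop milk
  position 20–22: milk stop milk
  position 24–26: milk stop milk
  position 31–33: milk stop milk
  position 38–40: milk stop milk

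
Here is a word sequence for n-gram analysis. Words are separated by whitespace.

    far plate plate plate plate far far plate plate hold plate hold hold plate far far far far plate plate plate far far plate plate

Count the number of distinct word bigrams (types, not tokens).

25 tokens → 24 bigram windows in total.
Repeated bigrams (each contributes count−1 duplicates):
  plate plate: 7
  far far: 5
  far plate: 4
  plate far: 3
  hold plate: 2
  plate hold: 2
17 duplicate windows → 24 − 17 = 7 distinct.

7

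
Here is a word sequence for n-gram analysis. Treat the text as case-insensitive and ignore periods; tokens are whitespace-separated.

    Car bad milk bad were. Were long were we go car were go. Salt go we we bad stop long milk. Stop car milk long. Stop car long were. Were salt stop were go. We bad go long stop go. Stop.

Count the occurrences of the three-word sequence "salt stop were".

1

Scanning the 39 overlapping trigram windows for "salt stop were":
  position 31–33: salt stop were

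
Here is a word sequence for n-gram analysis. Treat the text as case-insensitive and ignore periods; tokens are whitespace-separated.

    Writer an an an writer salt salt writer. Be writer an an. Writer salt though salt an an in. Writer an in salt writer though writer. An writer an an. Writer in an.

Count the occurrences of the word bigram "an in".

2

Scanning the 32 overlapping bigram windows for "an in":
  position 18–19: an in
  position 21–22: an in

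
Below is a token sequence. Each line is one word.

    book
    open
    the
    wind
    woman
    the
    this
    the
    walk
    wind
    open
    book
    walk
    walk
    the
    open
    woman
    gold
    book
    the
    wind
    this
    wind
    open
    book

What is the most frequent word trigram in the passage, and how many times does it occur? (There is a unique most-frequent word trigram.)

"wind open book", 2 times

Trigram frequencies (highest first):
  wind open book: 2
  book open the: 1
  open the wind: 1
  the wind woman: 1
  wind woman the: 1
  woman the this: 1
  … (16 more, each ≤ 1)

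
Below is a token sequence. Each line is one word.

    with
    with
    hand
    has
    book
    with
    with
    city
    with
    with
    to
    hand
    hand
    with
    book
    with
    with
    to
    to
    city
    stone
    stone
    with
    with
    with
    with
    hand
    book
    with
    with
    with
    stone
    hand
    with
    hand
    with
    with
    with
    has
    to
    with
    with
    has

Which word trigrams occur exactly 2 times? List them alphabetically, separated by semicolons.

Trigram counts meeting the condition (exactly 2 times):
  with with hand: 2
  with with has: 2
  with with to: 2

with with hand; with with has; with with to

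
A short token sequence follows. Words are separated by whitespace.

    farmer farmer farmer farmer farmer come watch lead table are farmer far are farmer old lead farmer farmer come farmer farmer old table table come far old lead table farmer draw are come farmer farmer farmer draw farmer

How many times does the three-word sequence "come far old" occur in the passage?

Scanning the 36 overlapping trigram windows for "come far old":
  position 25–27: come far old

1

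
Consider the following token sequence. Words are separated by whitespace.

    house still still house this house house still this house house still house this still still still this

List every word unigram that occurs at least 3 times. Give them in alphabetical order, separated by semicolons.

Unigram counts meeting the condition (at least 3 times):
  house: 7
  still: 7
  this: 4

house; still; this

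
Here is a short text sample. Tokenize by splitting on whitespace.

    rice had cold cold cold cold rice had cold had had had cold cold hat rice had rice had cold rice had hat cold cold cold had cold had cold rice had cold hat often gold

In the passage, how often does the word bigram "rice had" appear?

6

Scanning the 35 overlapping bigram windows for "rice had":
  position 1–2: rice had
  position 7–8: rice had
  position 16–17: rice had
  position 18–19: rice had
  position 21–22: rice had
  position 31–32: rice had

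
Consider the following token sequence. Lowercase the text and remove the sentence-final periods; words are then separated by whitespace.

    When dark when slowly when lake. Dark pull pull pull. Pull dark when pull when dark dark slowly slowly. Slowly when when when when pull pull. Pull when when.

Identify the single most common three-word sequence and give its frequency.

Trigram frequencies (highest first):
  pull pull pull: 3
  when when when: 2
  when dark when: 1
  dark when slowly: 1
  when slowly when: 1
  slowly when lake: 1
  … (18 more, each ≤ 1)

"pull pull pull", 3 times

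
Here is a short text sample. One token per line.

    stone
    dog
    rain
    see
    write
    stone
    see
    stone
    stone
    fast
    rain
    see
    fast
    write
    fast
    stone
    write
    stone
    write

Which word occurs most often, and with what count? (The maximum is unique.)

Unigram frequencies (highest first):
  stone: 6
  write: 4
  see: 3
  fast: 3
  rain: 2
  dog: 1

"stone", 6 times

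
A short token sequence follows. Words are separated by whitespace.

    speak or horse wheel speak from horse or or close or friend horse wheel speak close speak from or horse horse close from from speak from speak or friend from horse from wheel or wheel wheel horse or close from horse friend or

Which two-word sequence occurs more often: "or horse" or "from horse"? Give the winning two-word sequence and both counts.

"from horse" (3 vs 2)

"or horse": 2 occurrences
"from horse": 3 occurrences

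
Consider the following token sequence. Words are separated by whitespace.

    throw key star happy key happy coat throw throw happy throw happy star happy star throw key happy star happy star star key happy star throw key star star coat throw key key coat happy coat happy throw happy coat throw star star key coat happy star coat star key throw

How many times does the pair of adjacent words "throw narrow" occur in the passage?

0

Scanning the 50 overlapping bigram windows for "throw narrow":
  (none found)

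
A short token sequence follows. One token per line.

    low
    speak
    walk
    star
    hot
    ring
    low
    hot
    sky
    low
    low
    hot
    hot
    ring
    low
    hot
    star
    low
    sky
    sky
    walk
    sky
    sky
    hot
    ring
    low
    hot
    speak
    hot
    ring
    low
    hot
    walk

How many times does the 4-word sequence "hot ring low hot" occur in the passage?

4

Scanning the 30 overlapping 4-gram windows for "hot ring low hot":
  position 5–8: hot ring low hot
  position 13–16: hot ring low hot
  position 24–27: hot ring low hot
  position 29–32: hot ring low hot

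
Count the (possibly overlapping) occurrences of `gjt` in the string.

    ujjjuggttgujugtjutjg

0

Sliding a length-3 window over the 20 characters (18 positions):
  (no match at any position)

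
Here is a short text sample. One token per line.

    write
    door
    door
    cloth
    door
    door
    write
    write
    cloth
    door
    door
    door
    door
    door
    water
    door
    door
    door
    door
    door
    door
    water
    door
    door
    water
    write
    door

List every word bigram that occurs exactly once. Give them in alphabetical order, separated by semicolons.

Bigram counts meeting the condition (exactly once):
  door cloth: 1
  door write: 1
  water write: 1
  write cloth: 1
  write write: 1

door cloth; door write; water write; write cloth; write write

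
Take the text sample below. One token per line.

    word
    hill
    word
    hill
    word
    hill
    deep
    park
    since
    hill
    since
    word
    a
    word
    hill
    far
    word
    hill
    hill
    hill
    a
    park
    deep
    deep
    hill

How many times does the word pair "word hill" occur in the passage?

Scanning the 24 overlapping bigram windows for "word hill":
  position 1–2: word hill
  position 3–4: word hill
  position 5–6: word hill
  position 14–15: word hill
  position 17–18: word hill

5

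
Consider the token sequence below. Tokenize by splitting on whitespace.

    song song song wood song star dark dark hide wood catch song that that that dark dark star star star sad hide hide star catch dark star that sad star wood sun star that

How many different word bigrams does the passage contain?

27

34 tokens → 33 bigram windows in total.
Repeated bigrams (each contributes count−1 duplicates):
  dark dark: 2
  dark star: 2
  song song: 2
  star star: 2
  star that: 2
  that that: 2
6 duplicate windows → 33 − 6 = 27 distinct.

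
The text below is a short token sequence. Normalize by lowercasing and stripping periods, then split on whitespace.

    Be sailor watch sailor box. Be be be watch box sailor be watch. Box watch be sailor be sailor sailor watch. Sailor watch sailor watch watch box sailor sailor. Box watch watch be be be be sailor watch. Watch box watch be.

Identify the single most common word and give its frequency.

"watch", 13 times

Unigram frequencies (highest first):
  watch: 13
  be: 12
  sailor: 11
  box: 6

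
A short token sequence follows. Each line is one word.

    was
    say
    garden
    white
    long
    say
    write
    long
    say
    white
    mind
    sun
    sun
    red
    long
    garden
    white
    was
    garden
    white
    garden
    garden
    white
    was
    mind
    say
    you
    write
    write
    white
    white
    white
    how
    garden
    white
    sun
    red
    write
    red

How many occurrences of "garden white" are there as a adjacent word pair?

Scanning the 38 overlapping bigram windows for "garden white":
  position 3–4: garden white
  position 16–17: garden white
  position 19–20: garden white
  position 22–23: garden white
  position 34–35: garden white

5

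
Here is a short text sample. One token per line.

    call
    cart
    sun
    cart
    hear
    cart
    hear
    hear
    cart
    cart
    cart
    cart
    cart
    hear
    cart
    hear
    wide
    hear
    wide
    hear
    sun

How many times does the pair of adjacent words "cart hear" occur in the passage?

Scanning the 20 overlapping bigram windows for "cart hear":
  position 4–5: cart hear
  position 6–7: cart hear
  position 13–14: cart hear
  position 15–16: cart hear

4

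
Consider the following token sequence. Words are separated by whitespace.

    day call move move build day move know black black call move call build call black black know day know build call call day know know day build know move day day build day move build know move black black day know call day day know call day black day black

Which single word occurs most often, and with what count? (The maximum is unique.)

"day", 13 times

Unigram frequencies (highest first):
  day: 13
  know: 9
  call: 8
  black: 8
  move: 7
  build: 6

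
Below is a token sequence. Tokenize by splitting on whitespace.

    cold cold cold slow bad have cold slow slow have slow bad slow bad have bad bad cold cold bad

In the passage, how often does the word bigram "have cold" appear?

1

Scanning the 19 overlapping bigram windows for "have cold":
  position 6–7: have cold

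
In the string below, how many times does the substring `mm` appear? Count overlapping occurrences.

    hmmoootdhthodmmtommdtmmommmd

Sliding a length-2 window over the 28 characters (27 positions):
  position 2–3: mm
  position 14–15: mm
  position 18–19: mm
  position 22–23: mm
  position 25–26: mm
  position 26–27: mm

6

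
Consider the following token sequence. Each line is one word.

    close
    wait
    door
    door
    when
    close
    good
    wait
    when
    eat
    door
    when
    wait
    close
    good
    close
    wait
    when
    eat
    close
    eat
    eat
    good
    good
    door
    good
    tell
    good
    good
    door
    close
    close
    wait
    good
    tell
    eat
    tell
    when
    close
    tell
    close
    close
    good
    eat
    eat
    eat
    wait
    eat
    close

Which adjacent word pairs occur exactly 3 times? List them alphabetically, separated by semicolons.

Bigram counts meeting the condition (exactly 3 times):
  close good: 3
  close wait: 3
  eat eat: 3

close good; close wait; eat eat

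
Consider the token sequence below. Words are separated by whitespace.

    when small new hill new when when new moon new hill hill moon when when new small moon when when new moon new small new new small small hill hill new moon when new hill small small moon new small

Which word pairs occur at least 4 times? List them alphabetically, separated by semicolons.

new small; when new

Bigram counts meeting the condition (at least 4 times):
  new small: 4
  when new: 4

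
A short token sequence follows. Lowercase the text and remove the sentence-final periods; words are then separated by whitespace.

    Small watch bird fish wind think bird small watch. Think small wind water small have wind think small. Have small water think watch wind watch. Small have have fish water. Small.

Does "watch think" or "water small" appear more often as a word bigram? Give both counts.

"water small" (2 vs 1)

"watch think": 1 occurrence
"water small": 2 occurrences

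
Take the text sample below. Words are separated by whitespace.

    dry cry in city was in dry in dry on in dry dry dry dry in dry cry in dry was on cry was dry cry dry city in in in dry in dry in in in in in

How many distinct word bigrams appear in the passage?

19

39 tokens → 38 bigram windows in total.
Repeated bigrams (each contributes count−1 duplicates):
  in dry: 7
  in in: 6
  dry in: 4
  dry cry: 3
  dry dry: 3
  cry in: 2
19 duplicate windows → 38 − 19 = 19 distinct.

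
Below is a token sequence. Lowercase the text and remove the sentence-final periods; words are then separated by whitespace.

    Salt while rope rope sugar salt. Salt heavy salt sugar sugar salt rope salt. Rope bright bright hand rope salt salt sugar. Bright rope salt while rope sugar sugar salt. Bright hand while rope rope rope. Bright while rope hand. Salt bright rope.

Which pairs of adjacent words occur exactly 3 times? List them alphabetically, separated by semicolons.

rope rope; rope salt; sugar salt

Bigram counts meeting the condition (exactly 3 times):
  rope rope: 3
  rope salt: 3
  sugar salt: 3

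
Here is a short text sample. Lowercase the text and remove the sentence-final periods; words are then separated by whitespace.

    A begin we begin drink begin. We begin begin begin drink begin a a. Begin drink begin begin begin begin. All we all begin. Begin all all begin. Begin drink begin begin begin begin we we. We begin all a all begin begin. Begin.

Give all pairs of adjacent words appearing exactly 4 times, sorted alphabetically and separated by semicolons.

begin drink; drink begin

Bigram counts meeting the condition (exactly 4 times):
  begin drink: 4
  drink begin: 4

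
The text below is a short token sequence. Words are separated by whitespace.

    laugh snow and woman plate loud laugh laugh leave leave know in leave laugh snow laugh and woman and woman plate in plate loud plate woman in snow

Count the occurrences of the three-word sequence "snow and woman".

1

Scanning the 26 overlapping trigram windows for "snow and woman":
  position 2–4: snow and woman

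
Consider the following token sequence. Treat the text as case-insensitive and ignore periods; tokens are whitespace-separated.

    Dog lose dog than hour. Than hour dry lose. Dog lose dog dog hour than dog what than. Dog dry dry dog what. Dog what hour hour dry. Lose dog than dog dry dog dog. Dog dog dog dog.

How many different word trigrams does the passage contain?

29

39 tokens → 37 trigram windows in total.
Repeated trigrams (each contributes count−1 duplicates):
  dog dog dog: 4
  dog lose dog: 2
  dry lose dog: 2
  hour dry lose: 2
  lose dog than: 2
  than dog dry: 2
8 duplicate windows → 37 − 8 = 29 distinct.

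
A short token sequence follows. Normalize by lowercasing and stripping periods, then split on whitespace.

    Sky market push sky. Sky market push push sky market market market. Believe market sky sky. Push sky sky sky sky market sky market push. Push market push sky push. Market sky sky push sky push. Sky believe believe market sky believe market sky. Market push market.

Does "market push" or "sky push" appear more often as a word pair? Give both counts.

"market push": 5 occurrences
"sky push": 4 occurrences

"market push" (5 vs 4)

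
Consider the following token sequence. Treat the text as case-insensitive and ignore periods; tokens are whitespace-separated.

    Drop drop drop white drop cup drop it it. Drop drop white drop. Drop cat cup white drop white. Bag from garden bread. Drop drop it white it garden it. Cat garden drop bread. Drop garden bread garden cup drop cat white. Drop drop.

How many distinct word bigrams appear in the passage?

28

44 tokens → 43 bigram windows in total.
Repeated bigrams (each contributes count−1 duplicates):
  drop drop: 6
  white drop: 4
  drop white: 3
  bread drop: 2
  cup drop: 2
  drop cat: 2
  drop it: 2
  garden bread: 2
15 duplicate windows → 43 − 15 = 28 distinct.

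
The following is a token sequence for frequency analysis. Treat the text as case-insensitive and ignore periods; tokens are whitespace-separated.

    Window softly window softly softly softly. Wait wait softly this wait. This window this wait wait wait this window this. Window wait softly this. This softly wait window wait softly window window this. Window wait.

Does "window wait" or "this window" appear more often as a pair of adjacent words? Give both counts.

"window wait": 3 occurrences
"this window": 4 occurrences

"this window" (4 vs 3)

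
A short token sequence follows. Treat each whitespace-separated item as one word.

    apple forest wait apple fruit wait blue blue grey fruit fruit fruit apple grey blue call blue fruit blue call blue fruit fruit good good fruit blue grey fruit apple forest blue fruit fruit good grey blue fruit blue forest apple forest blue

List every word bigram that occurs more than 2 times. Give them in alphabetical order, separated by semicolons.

Bigram counts meeting the condition (more than 2 times):
  apple forest: 3
  blue fruit: 4
  fruit blue: 3
  fruit fruit: 4

apple forest; blue fruit; fruit blue; fruit fruit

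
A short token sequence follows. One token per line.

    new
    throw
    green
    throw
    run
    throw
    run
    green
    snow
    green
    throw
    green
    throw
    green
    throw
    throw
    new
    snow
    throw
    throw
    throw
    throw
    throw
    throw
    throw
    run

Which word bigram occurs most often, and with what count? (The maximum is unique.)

Bigram frequencies (highest first):
  throw throw: 7
  green throw: 4
  throw green: 3
  throw run: 3
  new throw: 1
  run throw: 1
  … (6 more, each ≤ 1)

"throw throw", 7 times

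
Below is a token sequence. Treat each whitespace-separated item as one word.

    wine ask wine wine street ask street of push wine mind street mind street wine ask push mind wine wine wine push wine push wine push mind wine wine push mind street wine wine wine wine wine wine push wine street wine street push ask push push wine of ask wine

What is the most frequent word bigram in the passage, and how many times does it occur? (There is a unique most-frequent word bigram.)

Bigram frequencies (highest first):
  wine wine: 9
  push wine: 5
  wine push: 5
  wine street: 3
  mind street: 3
  street wine: 3
  … (16 more, each ≤ 3)

"wine wine", 9 times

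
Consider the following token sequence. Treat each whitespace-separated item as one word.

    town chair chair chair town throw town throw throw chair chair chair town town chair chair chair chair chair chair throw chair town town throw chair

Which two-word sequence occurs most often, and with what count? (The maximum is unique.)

Bigram frequencies (highest first):
  chair chair: 9
  chair town: 3
  town throw: 3
  throw chair: 3
  town chair: 2
  town town: 2
  … (3 more, each ≤ 1)

"chair chair", 9 times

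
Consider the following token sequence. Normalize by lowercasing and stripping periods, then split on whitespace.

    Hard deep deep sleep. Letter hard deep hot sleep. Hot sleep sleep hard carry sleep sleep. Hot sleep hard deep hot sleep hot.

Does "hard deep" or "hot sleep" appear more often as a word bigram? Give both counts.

"hot sleep" (4 vs 3)

"hard deep": 3 occurrences
"hot sleep": 4 occurrences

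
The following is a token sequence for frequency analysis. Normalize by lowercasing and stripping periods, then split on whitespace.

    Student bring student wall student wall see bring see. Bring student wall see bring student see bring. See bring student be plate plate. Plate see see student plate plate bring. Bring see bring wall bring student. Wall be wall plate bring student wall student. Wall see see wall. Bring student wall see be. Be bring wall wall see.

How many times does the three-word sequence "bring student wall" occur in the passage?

Scanning the 56 overlapping trigram windows for "bring student wall":
  position 2–4: bring student wall
  position 10–12: bring student wall
  position 35–37: bring student wall
  position 41–43: bring student wall
  position 49–51: bring student wall

5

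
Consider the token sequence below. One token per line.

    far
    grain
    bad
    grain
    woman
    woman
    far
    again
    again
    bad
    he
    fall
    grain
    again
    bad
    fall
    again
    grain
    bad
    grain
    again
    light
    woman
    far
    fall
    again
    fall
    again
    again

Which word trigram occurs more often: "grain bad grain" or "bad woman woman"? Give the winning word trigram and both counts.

"grain bad grain": 2 occurrences
"bad woman woman": 0 occurrences

"grain bad grain" (2 vs 0)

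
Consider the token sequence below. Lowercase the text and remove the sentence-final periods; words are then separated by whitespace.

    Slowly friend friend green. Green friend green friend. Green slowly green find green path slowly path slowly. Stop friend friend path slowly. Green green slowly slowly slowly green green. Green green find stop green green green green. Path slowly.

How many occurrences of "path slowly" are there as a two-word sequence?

Scanning the 38 overlapping bigram windows for "path slowly":
  position 14–15: path slowly
  position 16–17: path slowly
  position 21–22: path slowly
  position 38–39: path slowly

4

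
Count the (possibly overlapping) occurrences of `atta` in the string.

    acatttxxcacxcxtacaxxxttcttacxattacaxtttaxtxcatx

Sliding a length-4 window over the 47 characters (44 positions):
  position 30–33: atta

1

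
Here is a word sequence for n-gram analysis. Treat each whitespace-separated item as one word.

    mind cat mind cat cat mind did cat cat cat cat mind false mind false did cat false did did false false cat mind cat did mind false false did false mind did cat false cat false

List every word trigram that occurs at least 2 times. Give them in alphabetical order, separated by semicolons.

cat cat cat; cat cat mind; cat mind cat; did cat false; mind did cat

Trigram counts meeting the condition (at least 2 times):
  cat cat cat: 2
  cat cat mind: 2
  cat mind cat: 2
  did cat false: 2
  mind did cat: 2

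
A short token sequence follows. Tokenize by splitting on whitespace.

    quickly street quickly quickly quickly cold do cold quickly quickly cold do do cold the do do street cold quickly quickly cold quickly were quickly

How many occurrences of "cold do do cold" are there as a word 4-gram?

1

Scanning the 22 overlapping 4-gram windows for "cold do do cold":
  position 11–14: cold do do cold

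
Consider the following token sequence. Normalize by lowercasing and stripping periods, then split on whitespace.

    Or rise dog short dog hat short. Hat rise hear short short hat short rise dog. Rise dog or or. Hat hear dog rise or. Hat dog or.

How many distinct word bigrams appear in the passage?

28 tokens → 27 bigram windows in total.
Repeated bigrams (each contributes count−1 duplicates):
  rise dog: 3
  dog or: 2
  dog rise: 2
  hat short: 2
  or hat: 2
  short hat: 2
7 duplicate windows → 27 − 7 = 20 distinct.

20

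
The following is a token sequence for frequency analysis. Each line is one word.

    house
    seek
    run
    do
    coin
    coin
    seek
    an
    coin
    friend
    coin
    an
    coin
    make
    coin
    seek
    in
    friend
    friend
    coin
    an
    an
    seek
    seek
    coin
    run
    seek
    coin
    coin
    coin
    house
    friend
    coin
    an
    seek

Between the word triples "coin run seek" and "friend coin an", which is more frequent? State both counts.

"friend coin an" (3 vs 1)

"coin run seek": 1 occurrence
"friend coin an": 3 occurrences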